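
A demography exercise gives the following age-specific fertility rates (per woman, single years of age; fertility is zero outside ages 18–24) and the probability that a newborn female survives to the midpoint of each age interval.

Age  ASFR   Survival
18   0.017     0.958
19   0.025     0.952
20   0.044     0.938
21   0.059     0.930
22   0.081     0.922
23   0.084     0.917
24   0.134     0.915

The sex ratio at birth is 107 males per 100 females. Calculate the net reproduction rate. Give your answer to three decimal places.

0.198

Proportion female at birth = 100 / (100 + 107) = 0.48309.
Weighting each age-specific rate by interval width and survival:
  18: 1 × 0.017 × 0.958 = 0.01629
  19: 1 × 0.025 × 0.952 = 0.02380
  20: 1 × 0.044 × 0.938 = 0.04127
  21: 1 × 0.059 × 0.930 = 0.05487
  22: 1 × 0.081 × 0.922 = 0.07468
  23: 1 × 0.084 × 0.917 = 0.07703
  24: 1 × 0.134 × 0.915 = 0.12261
Sum = 0.41055
NRR = 0.48309 × 0.41055 = 0.19833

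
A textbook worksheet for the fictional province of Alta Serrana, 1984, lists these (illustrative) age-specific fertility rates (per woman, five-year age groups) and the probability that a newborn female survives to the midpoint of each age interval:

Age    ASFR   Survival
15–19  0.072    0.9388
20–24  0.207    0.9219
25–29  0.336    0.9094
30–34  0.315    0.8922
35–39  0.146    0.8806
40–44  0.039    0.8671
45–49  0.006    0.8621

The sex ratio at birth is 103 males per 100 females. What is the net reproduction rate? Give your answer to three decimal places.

Proportion female at birth = 100 / (100 + 103) = 0.49261.
Each age group contributes 5 × ASFR × survival:
  15–19: 5 × 0.072 × 0.9388 = 0.33797
  20–24: 5 × 0.207 × 0.9219 = 0.95417
  25–29: 5 × 0.336 × 0.9094 = 1.52779
  30–34: 5 × 0.315 × 0.8922 = 1.40522
  35–39: 5 × 0.146 × 0.8806 = 0.64284
  40–44: 5 × 0.039 × 0.8671 = 0.16908
  45–49: 5 × 0.006 × 0.8621 = 0.02586
Sum = 5.06293
NRR = 0.49261 × 5.06293 = 2.49405

2.494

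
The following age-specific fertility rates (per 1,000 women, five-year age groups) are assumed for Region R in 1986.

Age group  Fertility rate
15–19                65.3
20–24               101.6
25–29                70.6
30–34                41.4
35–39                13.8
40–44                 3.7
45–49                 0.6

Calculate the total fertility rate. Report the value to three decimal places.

Sum of ASFRs = 65.3 + 101.6 + 70.6 + 41.4 + 13.8 + 3.7 + 0.6 = 297.0
TFR = 5 × 297.0 / 1000 = 1.485

1.485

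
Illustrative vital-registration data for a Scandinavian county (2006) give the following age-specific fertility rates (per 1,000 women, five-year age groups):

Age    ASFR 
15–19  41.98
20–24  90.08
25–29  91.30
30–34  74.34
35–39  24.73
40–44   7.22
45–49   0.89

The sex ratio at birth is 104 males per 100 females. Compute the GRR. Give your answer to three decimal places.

0.810

Proportion female at birth = 100 / (100 + 104) = 0.49020.
Sum of ASFRs = 41.98 + 90.08 + 91.30 + 74.34 + 24.73 + 7.22 + 0.89 = 330.54
TFR = 5 × 330.54 / 1000 = 1.6527
GRR = 0.49020 × 1.6527 = 0.81015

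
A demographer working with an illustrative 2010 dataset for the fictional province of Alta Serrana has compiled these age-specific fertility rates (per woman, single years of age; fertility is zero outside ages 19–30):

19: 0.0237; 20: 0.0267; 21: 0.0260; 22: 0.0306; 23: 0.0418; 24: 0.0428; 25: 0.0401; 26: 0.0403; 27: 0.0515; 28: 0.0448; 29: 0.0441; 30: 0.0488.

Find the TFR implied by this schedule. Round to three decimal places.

Sum of ASFRs = 0.0237 + 0.0267 + 0.0260 + 0.0306 + 0.0418 + 0.0428 + 0.0401 + 0.0403 + 0.0515 + 0.0448 + 0.0441 + 0.0488 = 0.4612
TFR = 0.4612

0.461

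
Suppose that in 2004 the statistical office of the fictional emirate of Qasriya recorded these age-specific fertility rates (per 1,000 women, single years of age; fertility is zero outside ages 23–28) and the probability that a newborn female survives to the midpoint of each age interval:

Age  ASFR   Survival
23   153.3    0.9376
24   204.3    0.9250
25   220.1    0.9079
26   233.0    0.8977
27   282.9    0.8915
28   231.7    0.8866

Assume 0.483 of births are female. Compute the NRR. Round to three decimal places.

0.579

Proportion female at birth = 0.483.
Each age group contributes 1 × ASFR × survival:
  23: 1 × 153.3/1000 × 0.9376 = 0.14373
  24: 1 × 204.3/1000 × 0.9250 = 0.18898
  25: 1 × 220.1/1000 × 0.9079 = 0.19983
  26: 1 × 233.0/1000 × 0.8977 = 0.20916
  27: 1 × 282.9/1000 × 0.8915 = 0.25221
  28: 1 × 231.7/1000 × 0.8866 = 0.20543
Sum = 1.19934
NRR = 0.483 × 1.19934 = 0.57928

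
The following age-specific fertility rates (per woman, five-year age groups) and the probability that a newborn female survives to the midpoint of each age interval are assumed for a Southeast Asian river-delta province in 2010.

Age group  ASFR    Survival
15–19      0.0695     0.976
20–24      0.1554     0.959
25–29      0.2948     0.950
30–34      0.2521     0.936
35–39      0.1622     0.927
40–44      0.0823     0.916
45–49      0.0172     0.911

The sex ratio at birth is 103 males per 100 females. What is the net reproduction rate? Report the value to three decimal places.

Proportion female at birth = 100 / (100 + 103) = 0.49261.
Each age group contributes 5 × ASFR × survival:
  15–19: 5 × 0.0695 × 0.976 = 0.33916
  20–24: 5 × 0.1554 × 0.959 = 0.74514
  25–29: 5 × 0.2948 × 0.950 = 1.40030
  30–34: 5 × 0.2521 × 0.936 = 1.17983
  35–39: 5 × 0.1622 × 0.927 = 0.75180
  40–44: 5 × 0.0823 × 0.916 = 0.37693
  45–49: 5 × 0.0172 × 0.911 = 0.07835
Sum = 4.87151
NRR = 0.49261 × 4.87151 = 2.39975

2.400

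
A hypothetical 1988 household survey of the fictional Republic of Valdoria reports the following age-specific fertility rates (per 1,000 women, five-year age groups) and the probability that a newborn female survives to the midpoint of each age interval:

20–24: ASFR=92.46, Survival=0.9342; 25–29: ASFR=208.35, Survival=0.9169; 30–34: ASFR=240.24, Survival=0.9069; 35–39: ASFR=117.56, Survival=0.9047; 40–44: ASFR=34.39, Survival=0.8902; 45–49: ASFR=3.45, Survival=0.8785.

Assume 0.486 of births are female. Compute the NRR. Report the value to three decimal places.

Proportion female at birth = 0.486.
Each age group contributes 5 × ASFR × survival:
  20–24: 5 × 92.46/1000 × 0.9342 = 0.43188
  25–29: 5 × 208.35/1000 × 0.9169 = 0.95518
  30–34: 5 × 240.24/1000 × 0.9069 = 1.08937
  35–39: 5 × 117.56/1000 × 0.9047 = 0.53178
  40–44: 5 × 34.39/1000 × 0.8902 = 0.15307
  45–49: 5 × 3.45/1000 × 0.8785 = 0.01515
Sum = 3.17643
NRR = 0.486 × 3.17643 = 1.54374
An NRR exceeding 1 indicates intrinsic growth under these rates.

1.544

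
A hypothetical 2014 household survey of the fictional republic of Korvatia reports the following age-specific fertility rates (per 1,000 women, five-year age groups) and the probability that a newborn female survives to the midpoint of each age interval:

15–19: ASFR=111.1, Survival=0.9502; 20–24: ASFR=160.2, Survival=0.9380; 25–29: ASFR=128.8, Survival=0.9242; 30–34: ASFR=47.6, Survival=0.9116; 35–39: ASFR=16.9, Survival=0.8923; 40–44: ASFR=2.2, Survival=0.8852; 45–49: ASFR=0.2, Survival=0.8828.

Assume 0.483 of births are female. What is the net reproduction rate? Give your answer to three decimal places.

1.052

Proportion female at birth = 0.483.
Each age group contributes 5 × ASFR × survival:
  15–19: 5 × 111.1/1000 × 0.9502 = 0.52784
  20–24: 5 × 160.2/1000 × 0.9380 = 0.75134
  25–29: 5 × 128.8/1000 × 0.9242 = 0.59518
  30–34: 5 × 47.6/1000 × 0.9116 = 0.21696
  35–39: 5 × 16.9/1000 × 0.8923 = 0.07540
  40–44: 5 × 2.2/1000 × 0.8852 = 0.00974
  45–49: 5 × 0.2/1000 × 0.8828 = 0.00088
Sum = 2.17734
NRR = 0.483 × 2.17734 = 1.05166
NRR > 1, so each generation more than replaces itself.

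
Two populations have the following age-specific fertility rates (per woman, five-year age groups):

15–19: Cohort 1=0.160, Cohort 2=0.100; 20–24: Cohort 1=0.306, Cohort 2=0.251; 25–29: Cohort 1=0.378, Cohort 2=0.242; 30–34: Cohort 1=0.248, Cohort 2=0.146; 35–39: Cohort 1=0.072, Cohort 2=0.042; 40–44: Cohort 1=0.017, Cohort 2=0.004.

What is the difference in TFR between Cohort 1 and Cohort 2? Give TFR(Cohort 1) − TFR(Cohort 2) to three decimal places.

Cohort 1:
  Sum of ASFRs = 0.160 + 0.306 + 0.378 + 0.248 + 0.072 + 0.017 = 1.181
  TFR = 5 × 1.181 = 5.905
Cohort 2:
  Sum of ASFRs = 0.100 + 0.251 + 0.242 + 0.146 + 0.042 + 0.004 = 0.785
  TFR = 5 × 0.785 = 3.925
Difference = 5.905 − 3.925 = 1.98

1.980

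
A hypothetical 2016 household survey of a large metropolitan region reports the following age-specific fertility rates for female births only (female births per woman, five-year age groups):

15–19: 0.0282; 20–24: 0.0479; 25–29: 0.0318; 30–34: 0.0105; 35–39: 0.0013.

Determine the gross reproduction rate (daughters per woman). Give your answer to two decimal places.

0.60

Sum of female ASFRs = 0.0282 + 0.0479 + 0.0318 + 0.0105 + 0.0013 = 0.1197
GRR = 5 × 0.1197 = 0.5985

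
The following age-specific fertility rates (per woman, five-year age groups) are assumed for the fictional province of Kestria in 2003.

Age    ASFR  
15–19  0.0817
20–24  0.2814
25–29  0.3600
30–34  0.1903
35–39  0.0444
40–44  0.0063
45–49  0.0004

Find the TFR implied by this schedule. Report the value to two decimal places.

Sum of ASFRs = 0.0817 + 0.2814 + 0.3600 + 0.1903 + 0.0444 + 0.0063 + 0.0004 = 0.9645
TFR = 5 × 0.9645 = 4.8225

4.82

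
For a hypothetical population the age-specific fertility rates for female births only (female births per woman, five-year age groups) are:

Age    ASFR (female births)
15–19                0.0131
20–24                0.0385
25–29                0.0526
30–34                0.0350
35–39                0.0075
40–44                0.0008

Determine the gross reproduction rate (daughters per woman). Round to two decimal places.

0.74

Sum of female ASFRs = 0.0131 + 0.0385 + 0.0526 + 0.0350 + 0.0075 + 0.0008 = 0.1475
GRR = 5 × 0.1475 = 0.7375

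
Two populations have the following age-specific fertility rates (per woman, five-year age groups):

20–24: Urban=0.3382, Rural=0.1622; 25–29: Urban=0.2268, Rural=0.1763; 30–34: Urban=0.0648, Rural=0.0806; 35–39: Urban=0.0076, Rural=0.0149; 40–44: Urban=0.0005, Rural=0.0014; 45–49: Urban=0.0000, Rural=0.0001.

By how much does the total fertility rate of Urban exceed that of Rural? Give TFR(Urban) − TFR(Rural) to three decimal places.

1.012

Urban:
  Sum of ASFRs = 0.3382 + 0.2268 + 0.0648 + 0.0076 + 0.0005 + 0.0000 = 0.6379
  TFR = 5 × 0.6379 = 3.1895
Rural:
  Sum of ASFRs = 0.1622 + 0.1763 + 0.0806 + 0.0149 + 0.0014 + 0.0001 = 0.4355
  TFR = 5 × 0.4355 = 2.1775
Difference = 3.1895 − 2.1775 = 1.012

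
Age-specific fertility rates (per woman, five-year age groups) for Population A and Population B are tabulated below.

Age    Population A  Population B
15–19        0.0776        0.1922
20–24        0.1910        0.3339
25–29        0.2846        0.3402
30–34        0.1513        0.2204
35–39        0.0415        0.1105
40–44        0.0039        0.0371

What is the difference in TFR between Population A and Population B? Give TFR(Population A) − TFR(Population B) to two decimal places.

Population A:
  Sum of ASFRs = 0.0776 + 0.1910 + 0.2846 + 0.1513 + 0.0415 + 0.0039 = 0.7499
  TFR = 5 × 0.7499 = 3.7495
Population B:
  Sum of ASFRs = 0.1922 + 0.3339 + 0.3402 + 0.2204 + 0.1105 + 0.0371 = 1.2343
  TFR = 5 × 1.2343 = 6.1715
Difference = 3.7495 − 6.1715 = -2.422

-2.42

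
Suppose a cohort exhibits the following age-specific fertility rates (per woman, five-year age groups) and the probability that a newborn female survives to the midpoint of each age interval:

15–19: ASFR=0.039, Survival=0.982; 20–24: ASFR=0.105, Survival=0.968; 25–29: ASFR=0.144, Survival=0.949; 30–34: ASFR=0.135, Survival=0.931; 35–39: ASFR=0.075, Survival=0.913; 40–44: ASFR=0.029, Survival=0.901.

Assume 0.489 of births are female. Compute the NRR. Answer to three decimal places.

1.215

Proportion female at birth = 0.489.
Per-age-group product (5 × ASFR × survival probability):
  15–19: 5 × 0.039 × 0.982 = 0.19149
  20–24: 5 × 0.105 × 0.968 = 0.50820
  25–29: 5 × 0.144 × 0.949 = 0.68328
  30–34: 5 × 0.135 × 0.931 = 0.62843
  35–39: 5 × 0.075 × 0.913 = 0.34238
  40–44: 5 × 0.029 × 0.901 = 0.13065
Sum = 2.48443
NRR = 0.489 × 2.48443 = 1.21489
With NRR above 1 the population is above replacement fertility.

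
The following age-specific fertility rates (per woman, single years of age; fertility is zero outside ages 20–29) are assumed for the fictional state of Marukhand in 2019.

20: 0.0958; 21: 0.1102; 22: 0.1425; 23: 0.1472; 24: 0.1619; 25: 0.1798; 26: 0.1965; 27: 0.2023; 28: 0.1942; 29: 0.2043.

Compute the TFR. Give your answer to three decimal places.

1.635

Sum of ASFRs = 0.0958 + 0.1102 + 0.1425 + 0.1472 + 0.1619 + 0.1798 + 0.1965 + 0.2023 + 0.1942 + 0.2043 = 1.6347
TFR = 1.6347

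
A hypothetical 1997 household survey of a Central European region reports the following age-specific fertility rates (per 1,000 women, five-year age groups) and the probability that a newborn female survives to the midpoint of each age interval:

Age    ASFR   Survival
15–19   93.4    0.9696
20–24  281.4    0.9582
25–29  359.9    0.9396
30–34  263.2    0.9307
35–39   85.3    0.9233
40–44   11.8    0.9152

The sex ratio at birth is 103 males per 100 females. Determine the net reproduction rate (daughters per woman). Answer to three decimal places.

2.544

Proportion female at birth = 100 / (100 + 103) = 0.49261.
Survival-weighted fertility by age (5·fₓ·Sₓ):
  15–19: 5 × 93.4/1000 × 0.9696 = 0.45280
  20–24: 5 × 281.4/1000 × 0.9582 = 1.34819
  25–29: 5 × 359.9/1000 × 0.9396 = 1.69081
  30–34: 5 × 263.2/1000 × 0.9307 = 1.22480
  35–39: 5 × 85.3/1000 × 0.9233 = 0.39379
  40–44: 5 × 11.8/1000 × 0.9152 = 0.05400
Sum = 5.16439
NRR = 0.49261 × 5.16439 = 2.54403
NRR > 1, so each generation more than replaces itself.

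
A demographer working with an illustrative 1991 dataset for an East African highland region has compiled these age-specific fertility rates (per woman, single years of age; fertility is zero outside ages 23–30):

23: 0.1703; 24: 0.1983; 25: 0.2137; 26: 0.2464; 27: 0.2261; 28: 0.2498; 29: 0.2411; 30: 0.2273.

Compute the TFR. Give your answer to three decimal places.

Sum of ASFRs = 0.1703 + 0.1983 + 0.2137 + 0.2464 + 0.2261 + 0.2498 + 0.2411 + 0.2273 = 1.7730
TFR = 1.773

1.773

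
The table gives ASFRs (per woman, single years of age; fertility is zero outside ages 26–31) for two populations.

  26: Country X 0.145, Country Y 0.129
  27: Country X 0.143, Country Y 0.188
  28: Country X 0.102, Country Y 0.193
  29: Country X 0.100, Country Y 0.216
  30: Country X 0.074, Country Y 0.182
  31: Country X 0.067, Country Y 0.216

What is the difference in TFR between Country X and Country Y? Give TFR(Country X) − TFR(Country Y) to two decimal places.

Country X:
  Sum of ASFRs = 0.145 + 0.143 + 0.102 + 0.100 + 0.074 + 0.067 = 0.631
  TFR = 0.631
Country Y:
  Sum of ASFRs = 0.129 + 0.188 + 0.193 + 0.216 + 0.182 + 0.216 = 1.124
  TFR = 1.124
Difference = 0.631 − 1.124 = -0.493

-0.49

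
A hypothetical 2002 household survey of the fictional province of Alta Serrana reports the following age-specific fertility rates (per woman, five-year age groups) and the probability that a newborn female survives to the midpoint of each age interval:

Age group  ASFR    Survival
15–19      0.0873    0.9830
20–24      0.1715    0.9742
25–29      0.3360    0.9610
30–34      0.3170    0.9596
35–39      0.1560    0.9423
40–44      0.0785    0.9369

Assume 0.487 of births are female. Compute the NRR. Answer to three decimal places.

2.680

Proportion female at birth = 0.487.
Per-age-group product (5 × ASFR × survival probability):
  15–19: 5 × 0.0873 × 0.9830 = 0.42908
  20–24: 5 × 0.1715 × 0.9742 = 0.83538
  25–29: 5 × 0.3360 × 0.9610 = 1.61448
  30–34: 5 × 0.3170 × 0.9596 = 1.52097
  35–39: 5 × 0.1560 × 0.9423 = 0.73499
  40–44: 5 × 0.0785 × 0.9369 = 0.36773
Sum = 5.50263
NRR = 0.487 × 5.50263 = 2.67978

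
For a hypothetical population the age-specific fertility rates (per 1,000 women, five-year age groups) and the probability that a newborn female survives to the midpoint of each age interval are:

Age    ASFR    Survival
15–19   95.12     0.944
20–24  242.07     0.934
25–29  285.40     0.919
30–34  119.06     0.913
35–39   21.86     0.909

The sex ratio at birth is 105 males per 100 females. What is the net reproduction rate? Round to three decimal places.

Proportion female at birth = 100 / (100 + 105) = 0.48780.
Survival-weighted fertility by age (5·fₓ·Sₓ):
  15–19: 5 × 95.12/1000 × 0.944 = 0.44897
  20–24: 5 × 242.07/1000 × 0.934 = 1.13047
  25–29: 5 × 285.40/1000 × 0.919 = 1.31141
  30–34: 5 × 119.06/1000 × 0.913 = 0.54351
  35–39: 5 × 21.86/1000 × 0.909 = 0.09935
Sum = 3.53371
NRR = 0.48780 × 3.53371 = 1.72374

1.724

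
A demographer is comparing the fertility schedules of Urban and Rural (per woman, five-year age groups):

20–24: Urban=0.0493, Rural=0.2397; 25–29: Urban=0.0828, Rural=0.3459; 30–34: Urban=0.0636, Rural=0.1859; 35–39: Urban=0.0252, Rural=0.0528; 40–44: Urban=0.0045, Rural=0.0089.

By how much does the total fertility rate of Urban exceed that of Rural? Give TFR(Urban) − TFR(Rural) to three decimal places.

-3.039

Urban:
  Sum of ASFRs = 0.0493 + 0.0828 + 0.0636 + 0.0252 + 0.0045 = 0.2254
  TFR = 5 × 0.2254 = 1.127
Rural:
  Sum of ASFRs = 0.2397 + 0.3459 + 0.1859 + 0.0528 + 0.0089 = 0.8332
  TFR = 5 × 0.8332 = 4.166
Difference = 1.127 − 4.166 = -3.039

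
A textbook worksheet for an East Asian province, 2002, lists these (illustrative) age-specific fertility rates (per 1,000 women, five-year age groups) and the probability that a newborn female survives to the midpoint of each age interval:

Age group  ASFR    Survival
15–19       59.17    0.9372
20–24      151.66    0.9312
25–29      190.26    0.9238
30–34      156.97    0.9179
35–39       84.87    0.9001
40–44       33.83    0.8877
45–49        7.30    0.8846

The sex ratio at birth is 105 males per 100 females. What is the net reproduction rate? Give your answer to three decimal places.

1.535

Proportion female at birth = 100 / (100 + 105) = 0.48780.
Each age group contributes 5 × ASFR × survival:
  15–19: 5 × 59.17/1000 × 0.9372 = 0.27727
  20–24: 5 × 151.66/1000 × 0.9312 = 0.70613
  25–29: 5 × 190.26/1000 × 0.9238 = 0.87881
  30–34: 5 × 156.97/1000 × 0.9179 = 0.72041
  35–39: 5 × 84.87/1000 × 0.9001 = 0.38196
  40–44: 5 × 33.83/1000 × 0.8877 = 0.15015
  45–49: 5 × 7.30/1000 × 0.8846 = 0.03229
Sum = 3.14702
NRR = 0.48780 × 3.14702 = 1.53512
NRR > 1, so each generation more than replaces itself.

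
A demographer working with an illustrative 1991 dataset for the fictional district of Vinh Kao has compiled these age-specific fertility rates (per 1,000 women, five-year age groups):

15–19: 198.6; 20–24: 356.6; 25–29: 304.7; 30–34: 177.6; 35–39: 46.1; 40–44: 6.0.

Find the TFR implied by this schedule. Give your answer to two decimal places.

Sum of ASFRs = 198.6 + 356.6 + 304.7 + 177.6 + 46.1 + 6.0 = 1089.6
TFR = 5 × 1089.6 / 1000 = 5.448

5.45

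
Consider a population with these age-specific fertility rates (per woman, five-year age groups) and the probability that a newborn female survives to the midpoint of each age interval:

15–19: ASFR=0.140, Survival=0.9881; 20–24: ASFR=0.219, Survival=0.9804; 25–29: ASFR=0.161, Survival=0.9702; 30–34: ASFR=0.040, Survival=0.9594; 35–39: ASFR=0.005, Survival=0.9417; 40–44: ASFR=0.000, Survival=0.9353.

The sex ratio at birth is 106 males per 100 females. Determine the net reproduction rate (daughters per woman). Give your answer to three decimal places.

Proportion female at birth = 100 / (100 + 106) = 0.48544.
Survival-weighted fertility by age (5·fₓ·Sₓ):
  15–19: 5 × 0.140 × 0.9881 = 0.69167
  20–24: 5 × 0.219 × 0.9804 = 1.07354
  25–29: 5 × 0.161 × 0.9702 = 0.78101
  30–34: 5 × 0.040 × 0.9594 = 0.19188
  35–39: 5 × 0.005 × 0.9417 = 0.02354
  40–44: 5 × 0.000 × 0.9353 = 0.00000
Sum = 2.76164
NRR = 0.48544 × 2.76164 = 1.34061
With NRR above 1 the population is above replacement fertility.

1.341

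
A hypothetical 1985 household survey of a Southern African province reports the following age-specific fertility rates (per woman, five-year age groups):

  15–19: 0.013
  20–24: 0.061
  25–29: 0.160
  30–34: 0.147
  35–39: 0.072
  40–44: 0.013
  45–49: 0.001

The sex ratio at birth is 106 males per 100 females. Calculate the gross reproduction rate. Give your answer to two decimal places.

Proportion female at birth = 100 / (100 + 106) = 0.48544.
Sum of ASFRs = 0.013 + 0.061 + 0.160 + 0.147 + 0.072 + 0.013 + 0.001 = 0.467
TFR = 5 × 0.467 = 2.335
GRR = 0.48544 × 2.335 = 1.13350

1.13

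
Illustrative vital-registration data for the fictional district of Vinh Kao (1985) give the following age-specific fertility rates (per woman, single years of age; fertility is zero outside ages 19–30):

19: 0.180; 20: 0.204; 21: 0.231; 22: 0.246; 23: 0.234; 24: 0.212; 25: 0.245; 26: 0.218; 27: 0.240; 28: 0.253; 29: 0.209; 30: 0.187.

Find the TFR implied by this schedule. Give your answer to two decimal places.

2.66

Sum of ASFRs = 0.180 + 0.204 + 0.231 + 0.246 + 0.234 + 0.212 + 0.245 + 0.218 + 0.240 + 0.253 + 0.209 + 0.187 = 2.659
TFR = 2.659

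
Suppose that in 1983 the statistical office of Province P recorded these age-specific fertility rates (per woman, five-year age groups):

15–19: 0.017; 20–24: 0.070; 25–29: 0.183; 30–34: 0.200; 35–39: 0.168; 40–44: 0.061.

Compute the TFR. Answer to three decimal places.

Sum of ASFRs = 0.017 + 0.070 + 0.183 + 0.200 + 0.168 + 0.061 = 0.699
TFR = 5 × 0.699 = 3.495

3.495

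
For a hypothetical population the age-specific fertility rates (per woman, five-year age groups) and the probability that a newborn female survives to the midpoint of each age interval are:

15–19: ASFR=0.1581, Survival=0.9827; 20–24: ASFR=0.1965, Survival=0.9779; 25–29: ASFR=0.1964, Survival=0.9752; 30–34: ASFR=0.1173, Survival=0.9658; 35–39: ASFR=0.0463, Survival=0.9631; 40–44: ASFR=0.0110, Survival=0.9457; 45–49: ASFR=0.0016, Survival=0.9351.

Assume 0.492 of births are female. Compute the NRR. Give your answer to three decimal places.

1.744

Proportion female at birth = 0.492.
Per-age-group product (5 × ASFR × survival probability):
  15–19: 5 × 0.1581 × 0.9827 = 0.77682
  20–24: 5 × 0.1965 × 0.9779 = 0.96079
  25–29: 5 × 0.1964 × 0.9752 = 0.95765
  30–34: 5 × 0.1173 × 0.9658 = 0.56644
  35–39: 5 × 0.0463 × 0.9631 = 0.22296
  40–44: 5 × 0.0110 × 0.9457 = 0.05201
  45–49: 5 × 0.0016 × 0.9351 = 0.00748
Sum = 3.54415
NRR = 0.492 × 3.54415 = 1.74372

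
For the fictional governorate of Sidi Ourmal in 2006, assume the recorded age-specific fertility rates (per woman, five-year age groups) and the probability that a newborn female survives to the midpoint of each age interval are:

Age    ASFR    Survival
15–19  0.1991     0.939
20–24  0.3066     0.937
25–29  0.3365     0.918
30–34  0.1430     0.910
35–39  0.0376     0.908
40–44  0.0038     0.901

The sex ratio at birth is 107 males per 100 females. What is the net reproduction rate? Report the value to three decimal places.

2.297

Proportion female at birth = 100 / (100 + 107) = 0.48309.
Survival-weighted fertility by age (5·fₓ·Sₓ):
  15–19: 5 × 0.1991 × 0.939 = 0.93477
  20–24: 5 × 0.3066 × 0.937 = 1.43642
  25–29: 5 × 0.3365 × 0.918 = 1.54454
  30–34: 5 × 0.1430 × 0.910 = 0.65065
  35–39: 5 × 0.0376 × 0.908 = 0.17070
  40–44: 5 × 0.0038 × 0.901 = 0.01712
Sum = 4.75420
NRR = 0.48309 × 4.75420 = 2.29671
With NRR above 1 the population is above replacement fertility.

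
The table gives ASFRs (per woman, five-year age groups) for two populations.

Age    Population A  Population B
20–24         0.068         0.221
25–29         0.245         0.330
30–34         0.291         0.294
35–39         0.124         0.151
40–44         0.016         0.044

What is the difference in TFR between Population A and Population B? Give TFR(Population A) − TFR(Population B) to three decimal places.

-1.480

Population A:
  Sum of ASFRs = 0.068 + 0.245 + 0.291 + 0.124 + 0.016 = 0.744
  TFR = 5 × 0.744 = 3.72
Population B:
  Sum of ASFRs = 0.221 + 0.330 + 0.294 + 0.151 + 0.044 = 1.040
  TFR = 5 × 1.040 = 5.2
Difference = 3.72 − 5.2 = -1.48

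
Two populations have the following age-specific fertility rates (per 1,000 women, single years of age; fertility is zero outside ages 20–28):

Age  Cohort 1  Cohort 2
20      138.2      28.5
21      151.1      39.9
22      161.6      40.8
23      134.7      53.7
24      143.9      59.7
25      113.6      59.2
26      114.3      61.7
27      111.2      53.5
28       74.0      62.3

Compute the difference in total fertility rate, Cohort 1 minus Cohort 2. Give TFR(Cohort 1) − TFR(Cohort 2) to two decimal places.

0.68

Cohort 1:
  Sum of ASFRs = 138.2 + 151.1 + 161.6 + 134.7 + 143.9 + 113.6 + 114.3 + 111.2 + 74.0 = 1142.6
  TFR = 1142.6 / 1000 = 1.1426
Cohort 2:
  Sum of ASFRs = 28.5 + 39.9 + 40.8 + 53.7 + 59.7 + 59.2 + 61.7 + 53.5 + 62.3 = 459.3
  TFR = 459.3 / 1000 = 0.4593
Difference = 1.1426 − 0.4593 = 0.6833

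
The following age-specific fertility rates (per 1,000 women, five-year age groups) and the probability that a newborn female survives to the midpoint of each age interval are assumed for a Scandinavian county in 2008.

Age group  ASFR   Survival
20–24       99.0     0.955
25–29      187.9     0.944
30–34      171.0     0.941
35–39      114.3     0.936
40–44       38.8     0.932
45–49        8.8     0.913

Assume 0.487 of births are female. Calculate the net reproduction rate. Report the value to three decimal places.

Proportion female at birth = 0.487.
Per-age-group product (5 × ASFR × survival probability):
  20–24: 5 × 99.0/1000 × 0.955 = 0.47273
  25–29: 5 × 187.9/1000 × 0.944 = 0.88689
  30–34: 5 × 171.0/1000 × 0.941 = 0.80456
  35–39: 5 × 114.3/1000 × 0.936 = 0.53492
  40–44: 5 × 38.8/1000 × 0.932 = 0.18081
  45–49: 5 × 8.8/1000 × 0.913 = 0.04017
Sum = 2.92008
NRR = 0.487 × 2.92008 = 1.42208

1.422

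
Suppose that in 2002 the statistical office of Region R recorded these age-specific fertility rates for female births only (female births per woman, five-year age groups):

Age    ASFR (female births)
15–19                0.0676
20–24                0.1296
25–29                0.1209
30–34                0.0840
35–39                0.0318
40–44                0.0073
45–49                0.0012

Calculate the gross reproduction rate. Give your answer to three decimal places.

2.212

Sum of female ASFRs = 0.0676 + 0.1296 + 0.1209 + 0.0840 + 0.0318 + 0.0073 + 0.0012 = 0.4424
GRR = 5 × 0.4424 = 2.212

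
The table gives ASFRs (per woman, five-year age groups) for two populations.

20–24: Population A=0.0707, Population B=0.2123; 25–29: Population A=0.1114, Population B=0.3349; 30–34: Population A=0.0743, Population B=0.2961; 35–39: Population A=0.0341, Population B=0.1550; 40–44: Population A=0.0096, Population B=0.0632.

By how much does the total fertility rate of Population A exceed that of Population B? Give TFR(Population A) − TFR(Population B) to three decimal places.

-3.807

Population A:
  Sum of ASFRs = 0.0707 + 0.1114 + 0.0743 + 0.0341 + 0.0096 = 0.3001
  TFR = 5 × 0.3001 = 1.5005
Population B:
  Sum of ASFRs = 0.2123 + 0.3349 + 0.2961 + 0.1550 + 0.0632 = 1.0615
  TFR = 5 × 1.0615 = 5.3075
Difference = 1.5005 − 5.3075 = -3.807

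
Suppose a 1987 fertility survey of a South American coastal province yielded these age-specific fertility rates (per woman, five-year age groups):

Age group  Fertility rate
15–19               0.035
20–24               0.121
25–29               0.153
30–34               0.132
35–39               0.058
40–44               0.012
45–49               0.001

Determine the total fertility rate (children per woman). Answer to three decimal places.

2.560

Sum of ASFRs = 0.035 + 0.121 + 0.153 + 0.132 + 0.058 + 0.012 + 0.001 = 0.512
TFR = 5 × 0.512 = 2.56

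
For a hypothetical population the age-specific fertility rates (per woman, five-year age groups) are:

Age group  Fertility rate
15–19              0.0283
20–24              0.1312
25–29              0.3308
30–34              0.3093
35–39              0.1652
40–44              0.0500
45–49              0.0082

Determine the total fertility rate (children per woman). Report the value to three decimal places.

5.115

Sum of ASFRs = 0.0283 + 0.1312 + 0.3308 + 0.3093 + 0.1652 + 0.0500 + 0.0082 = 1.0230
TFR = 5 × 1.0230 = 5.115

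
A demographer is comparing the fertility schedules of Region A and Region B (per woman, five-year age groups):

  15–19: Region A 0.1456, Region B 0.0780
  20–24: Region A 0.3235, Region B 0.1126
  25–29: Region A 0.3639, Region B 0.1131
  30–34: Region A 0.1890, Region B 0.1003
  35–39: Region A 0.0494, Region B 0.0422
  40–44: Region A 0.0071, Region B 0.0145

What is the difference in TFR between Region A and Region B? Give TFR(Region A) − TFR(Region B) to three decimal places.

Region A:
  Sum of ASFRs = 0.1456 + 0.3235 + 0.3639 + 0.1890 + 0.0494 + 0.0071 = 1.0785
  TFR = 5 × 1.0785 = 5.3925
Region B:
  Sum of ASFRs = 0.0780 + 0.1126 + 0.1131 + 0.1003 + 0.0422 + 0.0145 = 0.4607
  TFR = 5 × 0.4607 = 2.3035
Difference = 5.3925 − 2.3035 = 3.089

3.089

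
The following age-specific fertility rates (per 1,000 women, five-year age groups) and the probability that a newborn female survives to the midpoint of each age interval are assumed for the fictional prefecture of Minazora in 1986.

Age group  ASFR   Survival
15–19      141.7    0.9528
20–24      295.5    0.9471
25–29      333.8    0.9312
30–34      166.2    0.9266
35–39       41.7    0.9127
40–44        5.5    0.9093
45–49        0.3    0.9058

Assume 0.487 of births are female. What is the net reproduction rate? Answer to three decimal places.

2.248

Proportion female at birth = 0.487.
Survival-weighted fertility by age (5·fₓ·Sₓ):
  15–19: 5 × 141.7/1000 × 0.9528 = 0.67506
  20–24: 5 × 295.5/1000 × 0.9471 = 1.39934
  25–29: 5 × 333.8/1000 × 0.9312 = 1.55417
  30–34: 5 × 166.2/1000 × 0.9266 = 0.77000
  35–39: 5 × 41.7/1000 × 0.9127 = 0.19030
  40–44: 5 × 5.5/1000 × 0.9093 = 0.02501
  45–49: 5 × 0.3/1000 × 0.9058 = 0.00136
Sum = 4.61524
NRR = 0.487 × 4.61524 = 2.24762
An NRR exceeding 1 indicates intrinsic growth under these rates.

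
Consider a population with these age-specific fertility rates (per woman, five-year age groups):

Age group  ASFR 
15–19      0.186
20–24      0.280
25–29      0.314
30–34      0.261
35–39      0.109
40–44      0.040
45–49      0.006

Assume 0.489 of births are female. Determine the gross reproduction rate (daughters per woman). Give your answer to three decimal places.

2.924

Proportion female at birth = 0.489.
Sum of ASFRs = 0.186 + 0.280 + 0.314 + 0.261 + 0.109 + 0.040 + 0.006 = 1.196
TFR = 5 × 1.196 = 5.98
GRR = 0.489 × 5.98 = 2.92422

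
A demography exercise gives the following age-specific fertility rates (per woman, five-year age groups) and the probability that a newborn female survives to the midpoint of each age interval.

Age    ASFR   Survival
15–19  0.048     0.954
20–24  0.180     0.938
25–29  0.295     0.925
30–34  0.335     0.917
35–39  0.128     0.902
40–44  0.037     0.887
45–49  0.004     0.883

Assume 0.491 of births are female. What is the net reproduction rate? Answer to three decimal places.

2.324

Proportion female at birth = 0.491.
Weighting each age-specific rate by interval width and survival:
  15–19: 5 × 0.048 × 0.954 = 0.22896
  20–24: 5 × 0.180 × 0.938 = 0.84420
  25–29: 5 × 0.295 × 0.925 = 1.36438
  30–34: 5 × 0.335 × 0.917 = 1.53598
  35–39: 5 × 0.128 × 0.902 = 0.57728
  40–44: 5 × 0.037 × 0.887 = 0.16410
  45–49: 5 × 0.004 × 0.883 = 0.01766
Sum = 4.73256
NRR = 0.491 × 4.73256 = 2.32369
With NRR above 1 the population is above replacement fertility.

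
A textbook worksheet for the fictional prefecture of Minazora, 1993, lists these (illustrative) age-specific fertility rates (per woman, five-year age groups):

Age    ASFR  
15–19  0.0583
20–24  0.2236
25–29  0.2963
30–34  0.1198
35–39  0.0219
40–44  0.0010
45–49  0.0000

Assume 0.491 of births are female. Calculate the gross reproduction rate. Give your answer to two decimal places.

Proportion female at birth = 0.491.
Sum of ASFRs = 0.0583 + 0.2236 + 0.2963 + 0.1198 + 0.0219 + 0.0010 + 0.0000 = 0.7209
TFR = 5 × 0.7209 = 3.6045
GRR = 0.491 × 3.6045 = 1.76981

1.77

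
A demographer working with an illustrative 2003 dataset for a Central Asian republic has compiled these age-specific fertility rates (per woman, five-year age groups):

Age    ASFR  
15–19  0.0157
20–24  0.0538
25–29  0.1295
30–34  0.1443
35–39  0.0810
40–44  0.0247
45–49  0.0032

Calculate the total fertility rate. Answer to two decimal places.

2.26

Sum of ASFRs = 0.0157 + 0.0538 + 0.1295 + 0.1443 + 0.0810 + 0.0247 + 0.0032 = 0.4522
TFR = 5 × 0.4522 = 2.261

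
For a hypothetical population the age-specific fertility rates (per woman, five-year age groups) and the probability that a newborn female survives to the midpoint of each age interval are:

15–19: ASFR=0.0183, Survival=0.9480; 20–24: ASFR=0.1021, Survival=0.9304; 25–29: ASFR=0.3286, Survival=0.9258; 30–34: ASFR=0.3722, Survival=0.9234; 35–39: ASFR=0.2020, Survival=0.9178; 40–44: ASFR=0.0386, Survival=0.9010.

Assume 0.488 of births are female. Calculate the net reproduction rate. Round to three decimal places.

2.392

Proportion female at birth = 0.488.
Per-age-group product (5 × ASFR × survival probability):
  15–19: 5 × 0.0183 × 0.9480 = 0.08674
  20–24: 5 × 0.1021 × 0.9304 = 0.47497
  25–29: 5 × 0.3286 × 0.9258 = 1.52109
  30–34: 5 × 0.3722 × 0.9234 = 1.71845
  35–39: 5 × 0.2020 × 0.9178 = 0.92698
  40–44: 5 × 0.0386 × 0.9010 = 0.17389
Sum = 4.90212
NRR = 0.488 × 4.90212 = 2.39223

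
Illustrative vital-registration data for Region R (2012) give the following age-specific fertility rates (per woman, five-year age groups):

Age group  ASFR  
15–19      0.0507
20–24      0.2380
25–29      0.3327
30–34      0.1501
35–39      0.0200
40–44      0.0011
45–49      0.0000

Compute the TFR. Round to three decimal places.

3.963

Sum of ASFRs = 0.0507 + 0.2380 + 0.3327 + 0.1501 + 0.0200 + 0.0011 + 0.0000 = 0.7926
TFR = 5 × 0.7926 = 3.963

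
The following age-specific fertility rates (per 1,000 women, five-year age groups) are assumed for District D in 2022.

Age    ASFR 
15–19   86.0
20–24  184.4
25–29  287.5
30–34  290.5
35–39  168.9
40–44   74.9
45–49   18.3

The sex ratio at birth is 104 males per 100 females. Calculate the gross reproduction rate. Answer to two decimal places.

2.72

Proportion female at birth = 100 / (100 + 104) = 0.49020.
Sum of ASFRs = 86.0 + 184.4 + 287.5 + 290.5 + 168.9 + 74.9 + 18.3 = 1110.5
TFR = 5 × 1110.5 / 1000 = 5.5525
GRR = 0.49020 × 5.5525 = 2.72184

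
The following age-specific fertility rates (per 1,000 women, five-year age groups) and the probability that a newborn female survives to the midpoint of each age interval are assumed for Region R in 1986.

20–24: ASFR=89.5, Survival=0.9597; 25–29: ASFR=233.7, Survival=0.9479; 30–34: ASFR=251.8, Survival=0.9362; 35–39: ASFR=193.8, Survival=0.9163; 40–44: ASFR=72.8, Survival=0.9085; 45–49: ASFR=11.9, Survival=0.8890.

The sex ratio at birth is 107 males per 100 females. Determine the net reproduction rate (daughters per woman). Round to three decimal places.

1.926

Proportion female at birth = 100 / (100 + 107) = 0.48309.
Survival-weighted fertility by age (5·fₓ·Sₓ):
  20–24: 5 × 89.5/1000 × 0.9597 = 0.42947
  25–29: 5 × 233.7/1000 × 0.9479 = 1.10762
  30–34: 5 × 251.8/1000 × 0.9362 = 1.17868
  35–39: 5 × 193.8/1000 × 0.9163 = 0.88789
  40–44: 5 × 72.8/1000 × 0.9085 = 0.33069
  45–49: 5 × 11.9/1000 × 0.8890 = 0.05290
Sum = 3.98725
NRR = 0.48309 × 3.98725 = 1.92620
An NRR exceeding 1 indicates intrinsic growth under these rates.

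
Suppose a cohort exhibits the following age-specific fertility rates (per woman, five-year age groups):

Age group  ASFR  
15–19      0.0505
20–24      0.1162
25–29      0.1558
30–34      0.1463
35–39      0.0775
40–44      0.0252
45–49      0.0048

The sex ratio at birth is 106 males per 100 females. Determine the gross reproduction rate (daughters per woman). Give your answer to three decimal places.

Proportion female at birth = 100 / (100 + 106) = 0.48544.
Sum of ASFRs = 0.0505 + 0.1162 + 0.1558 + 0.1463 + 0.0775 + 0.0252 + 0.0048 = 0.5763
TFR = 5 × 0.5763 = 2.8815
GRR = 0.48544 × 2.8815 = 1.39880

1.399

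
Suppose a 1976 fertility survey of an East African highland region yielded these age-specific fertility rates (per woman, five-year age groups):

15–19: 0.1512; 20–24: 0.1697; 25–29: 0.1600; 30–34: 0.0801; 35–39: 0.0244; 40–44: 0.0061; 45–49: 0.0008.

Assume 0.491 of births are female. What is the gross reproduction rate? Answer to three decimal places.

Proportion female at birth = 0.491.
Sum of ASFRs = 0.1512 + 0.1697 + 0.1600 + 0.0801 + 0.0244 + 0.0061 + 0.0008 = 0.5923
TFR = 5 × 0.5923 = 2.9615
GRR = 0.491 × 2.9615 = 1.45410

1.454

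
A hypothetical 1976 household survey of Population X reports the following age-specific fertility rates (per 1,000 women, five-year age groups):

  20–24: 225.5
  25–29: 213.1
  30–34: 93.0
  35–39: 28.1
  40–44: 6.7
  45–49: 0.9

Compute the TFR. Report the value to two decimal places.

2.84

Sum of ASFRs = 225.5 + 213.1 + 93.0 + 28.1 + 6.7 + 0.9 = 567.3
TFR = 5 × 567.3 / 1000 = 2.8365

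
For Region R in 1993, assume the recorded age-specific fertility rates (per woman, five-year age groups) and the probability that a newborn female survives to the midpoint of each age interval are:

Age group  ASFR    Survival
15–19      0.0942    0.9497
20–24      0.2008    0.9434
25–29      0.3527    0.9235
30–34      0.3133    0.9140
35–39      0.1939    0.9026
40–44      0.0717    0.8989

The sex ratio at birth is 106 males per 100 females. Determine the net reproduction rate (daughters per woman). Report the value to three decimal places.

2.744

Proportion female at birth = 100 / (100 + 106) = 0.48544.
Each age group contributes 5 × ASFR × survival:
  15–19: 5 × 0.0942 × 0.9497 = 0.44731
  20–24: 5 × 0.2008 × 0.9434 = 0.94717
  25–29: 5 × 0.3527 × 0.9235 = 1.62859
  30–34: 5 × 0.3133 × 0.9140 = 1.43178
  35–39: 5 × 0.1939 × 0.9026 = 0.87507
  40–44: 5 × 0.0717 × 0.8989 = 0.32226
Sum = 5.65218
NRR = 0.48544 × 5.65218 = 2.74379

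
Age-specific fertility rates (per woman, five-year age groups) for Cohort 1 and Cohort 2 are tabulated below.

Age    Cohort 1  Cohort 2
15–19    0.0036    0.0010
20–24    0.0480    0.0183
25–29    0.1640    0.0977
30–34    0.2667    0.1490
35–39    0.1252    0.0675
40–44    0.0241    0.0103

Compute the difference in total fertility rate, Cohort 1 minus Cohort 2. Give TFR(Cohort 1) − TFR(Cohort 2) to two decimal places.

Cohort 1:
  Sum of ASFRs = 0.0036 + 0.0480 + 0.1640 + 0.2667 + 0.1252 + 0.0241 = 0.6316
  TFR = 5 × 0.6316 = 3.158
Cohort 2:
  Sum of ASFRs = 0.0010 + 0.0183 + 0.0977 + 0.1490 + 0.0675 + 0.0103 = 0.3438
  TFR = 5 × 0.3438 = 1.719
Difference = 3.158 − 1.719 = 1.439

1.44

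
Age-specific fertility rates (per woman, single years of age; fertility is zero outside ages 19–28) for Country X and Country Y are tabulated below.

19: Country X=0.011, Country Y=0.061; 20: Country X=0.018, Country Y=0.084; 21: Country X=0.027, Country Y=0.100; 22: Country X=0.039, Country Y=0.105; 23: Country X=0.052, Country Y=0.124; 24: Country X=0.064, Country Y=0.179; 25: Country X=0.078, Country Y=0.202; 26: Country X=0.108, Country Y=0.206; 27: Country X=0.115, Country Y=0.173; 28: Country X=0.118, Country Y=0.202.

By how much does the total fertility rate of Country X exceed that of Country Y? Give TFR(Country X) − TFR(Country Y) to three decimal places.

-0.806

Country X:
  Sum of ASFRs = 0.011 + 0.018 + 0.027 + 0.039 + 0.052 + 0.064 + 0.078 + 0.108 + 0.115 + 0.118 = 0.630
  TFR = 0.63
Country Y:
  Sum of ASFRs = 0.061 + 0.084 + 0.100 + 0.105 + 0.124 + 0.179 + 0.202 + 0.206 + 0.173 + 0.202 = 1.436
  TFR = 1.436
Difference = 0.63 − 1.436 = -0.806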